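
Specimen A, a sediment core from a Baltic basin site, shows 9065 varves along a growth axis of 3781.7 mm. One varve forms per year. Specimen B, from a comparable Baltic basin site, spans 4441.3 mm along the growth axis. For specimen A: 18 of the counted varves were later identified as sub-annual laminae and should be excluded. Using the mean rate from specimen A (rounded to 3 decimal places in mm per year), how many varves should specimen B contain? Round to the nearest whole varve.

Specimen A: true varve count = 9065 − 18 = 9047.
A: 3781.7 mm over 9047 years gives 3781.7 / 9047 ≈ 0.418 mm per year.
For B, 4441.3 / 0.418 = 10625.12 years ≈ 10625 varves.

10625 varves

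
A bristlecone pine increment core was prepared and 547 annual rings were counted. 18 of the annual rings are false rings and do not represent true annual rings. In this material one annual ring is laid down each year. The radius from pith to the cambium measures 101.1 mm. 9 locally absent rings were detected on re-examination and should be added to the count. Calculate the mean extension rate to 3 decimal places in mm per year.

0.188 mm per year

Adjusted count: 547 − 18 + 9 = 538 annual rings.
Extension rate ≈ 101.1 / 538 = 0.188 mm per year.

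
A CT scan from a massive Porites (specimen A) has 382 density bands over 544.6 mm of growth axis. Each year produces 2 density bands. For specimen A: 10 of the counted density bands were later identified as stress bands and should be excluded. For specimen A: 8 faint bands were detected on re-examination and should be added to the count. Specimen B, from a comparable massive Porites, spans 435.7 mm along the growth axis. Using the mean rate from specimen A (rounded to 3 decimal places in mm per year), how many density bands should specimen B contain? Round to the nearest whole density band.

Specimen A: after corrections the count is 382 − 10 + 8 = 380 density bands.
Specimen A: with 2 density bands per year, 380 / 2 = 190 years.
A: 544.6 mm over 190 years gives 544.6 / 190 ≈ 2.866 mm/yr.
B spans 435.7 / 2.866 = 152.02 years; at 2 density bands per year that is 152.02 × 2 ≈ 304 density bands.

304 density bands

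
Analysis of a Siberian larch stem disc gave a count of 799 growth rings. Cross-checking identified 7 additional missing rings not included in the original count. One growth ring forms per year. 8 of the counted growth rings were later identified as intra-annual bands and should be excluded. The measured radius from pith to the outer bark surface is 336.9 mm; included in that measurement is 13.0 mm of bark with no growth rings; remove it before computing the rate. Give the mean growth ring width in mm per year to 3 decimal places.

True growth ring count = 799 − 8 + 7 = 798.
Removing the 13.0 mm offcut leaves 336.9 − 13.0 = 323.9 mm.
323.9 mm over 798 years gives 323.9 / 798 ≈ 0.406 mm per year.

0.406 mm per year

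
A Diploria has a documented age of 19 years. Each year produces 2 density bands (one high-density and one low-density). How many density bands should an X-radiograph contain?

Expected density bands: 19 × 2 = 38.
So 38 density bands should be present.

38 density bands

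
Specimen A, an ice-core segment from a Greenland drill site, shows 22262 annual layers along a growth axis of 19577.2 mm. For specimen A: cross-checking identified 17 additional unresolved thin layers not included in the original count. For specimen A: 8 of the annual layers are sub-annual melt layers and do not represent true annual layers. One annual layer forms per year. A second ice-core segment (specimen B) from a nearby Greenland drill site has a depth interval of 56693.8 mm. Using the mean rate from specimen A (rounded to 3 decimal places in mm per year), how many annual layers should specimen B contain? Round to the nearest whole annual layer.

64498 annual layers

Specimen A: adjusted count: 22262 − 8 + 17 = 22271 annual layers.
A: 19577.2 mm over 22271 years gives 19577.2 / 22271 ≈ 0.879 mm/year.
B spans 56693.8 / 0.879 = 64498.07 years ≈ 64498 annual layers.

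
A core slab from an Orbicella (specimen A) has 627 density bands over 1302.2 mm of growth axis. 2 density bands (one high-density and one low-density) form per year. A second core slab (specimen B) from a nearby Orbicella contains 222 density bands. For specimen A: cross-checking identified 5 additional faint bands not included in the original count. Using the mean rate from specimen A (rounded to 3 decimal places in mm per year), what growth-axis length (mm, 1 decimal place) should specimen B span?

457.4 mm

Specimen A: correcting the raw count gives 627 + 5 = 632 true density bands.
Specimen A: with 2 density bands per year, 632 / 2 = 316 years.
A: Mean rate = 1302.2 mm / 316 years ≈ 4.121 mm/yr.
Specimen B: with 2 density bands per year, 222 / 2 = 111 years. B's length ≈ 4.121 × 111 = 457.4 mm.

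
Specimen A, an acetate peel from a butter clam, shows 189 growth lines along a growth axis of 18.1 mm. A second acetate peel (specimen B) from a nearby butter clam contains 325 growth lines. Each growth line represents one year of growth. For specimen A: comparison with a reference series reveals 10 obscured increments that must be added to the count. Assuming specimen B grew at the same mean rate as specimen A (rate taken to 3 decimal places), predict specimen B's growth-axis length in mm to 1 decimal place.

29.6 mm

Specimen A: correcting the raw count gives 189 + 10 = 199 true growth lines.
A: Mean rate = 18.1 mm / 199 years ≈ 0.091 mm/year.
Length of B = 0.091 × 325 = 29.6 mm.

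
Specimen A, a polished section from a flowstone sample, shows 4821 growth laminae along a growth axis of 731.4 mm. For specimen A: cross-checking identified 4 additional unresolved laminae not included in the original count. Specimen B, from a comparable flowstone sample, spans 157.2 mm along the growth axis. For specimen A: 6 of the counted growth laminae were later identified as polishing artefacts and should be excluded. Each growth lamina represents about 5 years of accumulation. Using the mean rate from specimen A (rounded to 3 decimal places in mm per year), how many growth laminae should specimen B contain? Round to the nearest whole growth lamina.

Specimen A: adjusted count: 4821 − 6 + 4 = 4819 growth laminae.
Specimen A: 4819 growth laminae at 5 years each span 4819 × 5 = 24095 years.
A: Extension rate ≈ 731.4 / 24095 = 0.030 mm/year.
For B, 157.2 / 0.030 = 5240.00 years; at 5 years per growth lamina that is 5240.00 / 5 ≈ 1048 growth laminae.

1048 growth laminae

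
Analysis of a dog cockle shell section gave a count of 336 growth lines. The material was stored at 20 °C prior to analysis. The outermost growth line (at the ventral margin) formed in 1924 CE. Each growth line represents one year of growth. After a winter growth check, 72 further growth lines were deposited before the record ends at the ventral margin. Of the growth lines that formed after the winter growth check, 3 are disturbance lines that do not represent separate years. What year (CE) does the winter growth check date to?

There are 72 growth lines younger than the winter growth check.
72 − 3 false = 69 true growth lines after the winter growth check.
The growth line at the ventral margin is 1924 CE, so the winter growth check dates to 1924 − 69 = 1855 CE.

1855 CE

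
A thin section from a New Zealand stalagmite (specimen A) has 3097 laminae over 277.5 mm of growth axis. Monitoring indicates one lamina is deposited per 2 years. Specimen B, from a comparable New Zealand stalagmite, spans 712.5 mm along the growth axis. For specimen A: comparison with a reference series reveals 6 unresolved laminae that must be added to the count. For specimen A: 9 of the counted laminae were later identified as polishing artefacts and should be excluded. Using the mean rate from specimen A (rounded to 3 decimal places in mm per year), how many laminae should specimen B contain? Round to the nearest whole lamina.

Specimen A: true lamina count = 3097 − 9 + 6 = 3094.
Specimen A: multiplying by 2 years per lamina: 3094 × 2 = 6188 years.
A: 277.5 mm over 6188 years gives 277.5 / 6188 ≈ 0.045 mm/yr.
For B, 712.5 / 0.045 = 15833.33 years; at 2 years per lamina that is 15833.33 / 2 ≈ 7917 laminae.

7917 laminae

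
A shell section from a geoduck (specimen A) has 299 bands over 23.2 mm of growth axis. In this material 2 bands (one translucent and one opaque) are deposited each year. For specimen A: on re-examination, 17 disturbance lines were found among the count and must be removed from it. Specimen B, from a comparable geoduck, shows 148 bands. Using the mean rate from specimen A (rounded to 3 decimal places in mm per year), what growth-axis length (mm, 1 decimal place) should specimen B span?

Specimen A: true band count = 299 − 17 = 282.
Specimen A: dividing by 2 bands per year: 282 / 2 = 141 years.
A: 23.2 mm over 141 years gives 23.2 / 141 ≈ 0.165 mm/year.
Specimen B: dividing by 2 bands per year: 148 / 2 = 74 years. B's length ≈ 0.165 × 74 = 12.2 mm.

12.2 mm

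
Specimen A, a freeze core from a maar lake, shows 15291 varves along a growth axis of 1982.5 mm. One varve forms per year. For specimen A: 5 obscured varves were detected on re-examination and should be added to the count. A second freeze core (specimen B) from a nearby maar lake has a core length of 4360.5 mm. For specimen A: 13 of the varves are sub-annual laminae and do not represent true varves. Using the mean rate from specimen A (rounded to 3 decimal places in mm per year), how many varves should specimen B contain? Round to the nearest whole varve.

Specimen A: after corrections the count is 15291 − 13 + 5 = 15283 varves.
A: Extension rate ≈ 1982.5 / 15283 = 0.130 mm/year.
Specimen B: 4360.5 mm / 0.130 mm per year = 33542.31 years ≈ 33542 varves.

33542 varves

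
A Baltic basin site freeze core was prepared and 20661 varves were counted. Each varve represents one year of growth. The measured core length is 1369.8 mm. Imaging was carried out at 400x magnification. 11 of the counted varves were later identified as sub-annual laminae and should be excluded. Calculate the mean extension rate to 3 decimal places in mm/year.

0.066 mm/year

Correcting the raw count gives 20661 − 11 = 20650 true varves.
Extension rate ≈ 1369.8 / 20650 = 0.066 mm/year.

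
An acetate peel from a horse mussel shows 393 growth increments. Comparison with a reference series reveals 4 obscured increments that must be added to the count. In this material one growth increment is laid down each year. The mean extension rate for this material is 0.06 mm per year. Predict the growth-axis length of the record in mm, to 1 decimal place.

23.8 mm

Adjusted count: 393 + 4 = 397 growth increments.
Length ≈ 0.06 × 397 = 23.8 mm.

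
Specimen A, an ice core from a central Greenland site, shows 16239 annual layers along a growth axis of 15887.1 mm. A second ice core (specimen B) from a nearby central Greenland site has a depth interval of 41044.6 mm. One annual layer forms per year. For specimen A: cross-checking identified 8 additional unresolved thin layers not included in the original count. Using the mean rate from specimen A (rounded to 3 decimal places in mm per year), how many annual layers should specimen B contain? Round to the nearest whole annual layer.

41968 annual layers

Specimen A: correcting the raw count gives 16239 + 8 = 16247 true annual layers.
A: Mean rate = 15887.1 mm / 16247 years ≈ 0.978 mm/year.
B spans 41044.6 / 0.978 = 41967.89 years ≈ 41968 annual layers.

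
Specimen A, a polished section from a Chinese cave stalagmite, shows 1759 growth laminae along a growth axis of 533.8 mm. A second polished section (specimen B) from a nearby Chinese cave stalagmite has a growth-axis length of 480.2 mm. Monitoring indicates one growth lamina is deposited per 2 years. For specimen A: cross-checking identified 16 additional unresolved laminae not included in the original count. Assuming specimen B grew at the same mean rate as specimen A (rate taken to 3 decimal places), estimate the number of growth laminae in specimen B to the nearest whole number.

1601 growth laminae

Specimen A: correcting the raw count gives 1759 + 16 = 1775 true growth laminae.
Specimen A: at 2 years per growth lamina, 1775 × 2 = 3550 years.
A: Mean rate = 533.8 mm / 3550 years ≈ 0.150 mm per year.
B spans 480.2 / 0.150 = 3201.33 years; at 2 years per growth lamina that is 3201.33 / 2 ≈ 1601 growth laminae.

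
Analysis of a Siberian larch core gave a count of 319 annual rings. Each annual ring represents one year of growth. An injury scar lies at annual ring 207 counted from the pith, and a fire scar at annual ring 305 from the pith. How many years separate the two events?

Separation: 305 − 207 = 98 annual rings.
At one annual ring per year, 98 years elapsed between them.

98 yr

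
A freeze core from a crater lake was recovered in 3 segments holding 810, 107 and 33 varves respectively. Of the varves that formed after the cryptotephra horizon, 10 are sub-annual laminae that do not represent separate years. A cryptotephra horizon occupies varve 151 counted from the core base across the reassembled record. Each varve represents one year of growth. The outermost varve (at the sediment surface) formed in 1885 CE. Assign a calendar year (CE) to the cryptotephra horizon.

1096 CE

Total varves = 810 + 107 + 33 = 950.
Between varve 151 and the sediment surface there are 950 − 151 = 799 varves.
Excluding 10 false varves: 799 − 10 = 789.
1885 − 789 = 1096 CE.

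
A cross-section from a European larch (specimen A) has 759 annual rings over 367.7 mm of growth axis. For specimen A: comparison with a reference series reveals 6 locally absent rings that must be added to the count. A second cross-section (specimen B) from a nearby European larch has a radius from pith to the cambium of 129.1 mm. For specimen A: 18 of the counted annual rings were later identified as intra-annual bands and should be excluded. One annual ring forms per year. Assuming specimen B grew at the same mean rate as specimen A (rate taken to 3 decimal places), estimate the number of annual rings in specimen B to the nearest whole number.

262 annual rings

Specimen A: correcting the raw count gives 759 − 18 + 6 = 747 true annual rings.
A: Extension rate ≈ 367.7 / 747 = 0.492 mm/yr.
For B, 129.1 / 0.492 = 262.40 years ≈ 262 annual rings.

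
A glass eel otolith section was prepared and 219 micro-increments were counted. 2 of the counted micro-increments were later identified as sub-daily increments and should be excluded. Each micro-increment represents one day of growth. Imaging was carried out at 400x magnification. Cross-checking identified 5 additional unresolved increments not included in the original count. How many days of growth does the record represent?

222 d

After corrections the count is 219 − 2 + 5 = 222 micro-increments.
At one micro-increment per day, that is 222 days.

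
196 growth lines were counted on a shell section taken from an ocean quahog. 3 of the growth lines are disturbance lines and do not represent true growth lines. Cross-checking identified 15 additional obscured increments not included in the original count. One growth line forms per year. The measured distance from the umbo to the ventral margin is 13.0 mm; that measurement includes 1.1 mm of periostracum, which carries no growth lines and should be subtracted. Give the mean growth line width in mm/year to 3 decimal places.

0.057 mm/year

Correcting the raw count gives 196 − 3 + 15 = 208 true growth lines.
The growth record spans 13.0 − 1.1 = 11.9 mm.
Mean rate = 11.9 mm / 208 years ≈ 0.057 mm/year.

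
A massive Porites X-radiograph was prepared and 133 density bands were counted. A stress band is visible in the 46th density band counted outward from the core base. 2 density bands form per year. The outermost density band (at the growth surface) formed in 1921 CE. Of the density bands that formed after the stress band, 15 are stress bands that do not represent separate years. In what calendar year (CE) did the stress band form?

1885 CE

The stress band sits at density band 46 from the core base, so 133 − 46 = 87 density bands formed after it.
Excluding 15 false density bands: 87 − 15 = 72.
Dividing by 2 density bands per year: 72 / 2 = 36 years.
Counting back 36 years from 1921 CE places the stress band in 1921 − 36 = 1885 CE.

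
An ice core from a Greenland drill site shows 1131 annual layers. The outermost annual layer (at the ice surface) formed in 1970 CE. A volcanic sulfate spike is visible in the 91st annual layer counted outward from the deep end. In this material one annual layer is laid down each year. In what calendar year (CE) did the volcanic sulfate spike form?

930 CE

The volcanic sulfate spike sits at annual layer 91 from the deep end, so 1131 − 91 = 1040 annual layers formed after it.
1970 − 1040 = 930 CE.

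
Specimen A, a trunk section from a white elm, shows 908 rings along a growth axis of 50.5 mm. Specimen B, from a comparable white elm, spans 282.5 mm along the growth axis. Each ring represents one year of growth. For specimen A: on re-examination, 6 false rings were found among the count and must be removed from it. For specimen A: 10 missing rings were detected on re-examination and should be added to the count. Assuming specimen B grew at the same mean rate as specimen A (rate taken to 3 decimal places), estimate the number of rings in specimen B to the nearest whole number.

Specimen A: true ring count = 908 − 6 + 10 = 912.
A: Extension rate ≈ 50.5 / 912 = 0.055 mm per year.
For B, 282.5 / 0.055 = 5136.36 years ≈ 5136 rings.

5136 rings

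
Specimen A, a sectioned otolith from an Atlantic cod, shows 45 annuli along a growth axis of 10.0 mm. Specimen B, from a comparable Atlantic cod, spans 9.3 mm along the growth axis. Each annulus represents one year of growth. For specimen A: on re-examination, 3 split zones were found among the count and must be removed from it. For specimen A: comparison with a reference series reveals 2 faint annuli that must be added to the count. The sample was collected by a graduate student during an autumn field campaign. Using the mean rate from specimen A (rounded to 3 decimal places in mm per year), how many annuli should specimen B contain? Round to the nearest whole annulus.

Specimen A: correcting the raw count gives 45 − 3 + 2 = 44 true annuli.
A: Extension rate ≈ 10.0 / 44 = 0.227 mm per year.
For B, 9.3 / 0.227 = 40.97 years ≈ 41 annuli.

41 annuli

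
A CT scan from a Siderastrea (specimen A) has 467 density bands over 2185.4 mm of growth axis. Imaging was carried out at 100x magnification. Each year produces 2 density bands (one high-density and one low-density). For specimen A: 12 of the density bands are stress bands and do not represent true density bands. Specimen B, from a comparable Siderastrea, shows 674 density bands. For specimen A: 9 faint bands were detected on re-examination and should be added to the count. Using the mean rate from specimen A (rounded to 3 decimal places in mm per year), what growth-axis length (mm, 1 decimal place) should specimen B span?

Specimen A: after corrections the count is 467 − 12 + 9 = 464 density bands.
Specimen A: with 2 density bands per year, 464 / 2 = 232 years.
A: Mean rate = 2185.4 mm / 232 years ≈ 9.420 mm/year.
Specimen B: with 2 density bands per year, 674 / 2 = 337 years. Length of B = 9.420 × 337 = 3174.5 mm.

3174.5 mm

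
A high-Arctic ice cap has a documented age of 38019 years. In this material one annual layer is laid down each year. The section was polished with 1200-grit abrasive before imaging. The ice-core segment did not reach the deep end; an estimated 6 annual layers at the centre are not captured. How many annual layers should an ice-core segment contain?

38013 annual layers

At one annual layer per year, 38019 years correspond to 38019 annual layers.
Subtracting the 6 annual layers not captured gives 38019 − 6 = 38013 annual layers in the record.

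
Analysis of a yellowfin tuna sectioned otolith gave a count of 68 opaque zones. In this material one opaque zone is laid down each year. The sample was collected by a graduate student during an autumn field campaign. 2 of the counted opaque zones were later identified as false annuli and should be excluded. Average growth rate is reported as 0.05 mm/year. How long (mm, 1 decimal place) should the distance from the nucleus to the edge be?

3.3 mm

Correcting the raw count gives 68 − 2 = 66 true opaque zones.
66 years at 0.05 mm/year gives 0.05 × 66 = 3.3 mm.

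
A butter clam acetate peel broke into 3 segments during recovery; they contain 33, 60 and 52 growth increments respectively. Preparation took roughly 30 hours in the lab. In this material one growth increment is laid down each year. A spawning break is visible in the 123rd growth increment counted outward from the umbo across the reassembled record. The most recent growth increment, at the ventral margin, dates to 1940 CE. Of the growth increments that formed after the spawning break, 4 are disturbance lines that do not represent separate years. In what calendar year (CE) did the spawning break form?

Total growth increments = 33 + 60 + 52 = 145.
145 − 123 = 22 growth increments lie beyond the spawning break toward the ventral margin.
22 − 4 false = 18 true growth increments after the spawning break.
Counting back 18 years from 1940 CE places the spawning break in 1940 − 18 = 1922 CE.

1922 CE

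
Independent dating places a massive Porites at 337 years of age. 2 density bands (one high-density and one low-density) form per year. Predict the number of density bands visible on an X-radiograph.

With 2 density bands per year, 337 years would produce 337 × 2 = 674 density bands.
So 674 density bands should be present.

674 density bands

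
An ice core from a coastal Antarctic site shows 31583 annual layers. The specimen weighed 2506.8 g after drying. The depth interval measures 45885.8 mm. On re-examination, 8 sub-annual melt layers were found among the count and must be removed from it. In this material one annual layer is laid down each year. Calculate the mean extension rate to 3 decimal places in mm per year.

1.453 mm per year

After corrections the count is 31583 − 8 = 31575 annual layers.
Mean rate = 45885.8 mm / 31575 years ≈ 1.453 mm per year.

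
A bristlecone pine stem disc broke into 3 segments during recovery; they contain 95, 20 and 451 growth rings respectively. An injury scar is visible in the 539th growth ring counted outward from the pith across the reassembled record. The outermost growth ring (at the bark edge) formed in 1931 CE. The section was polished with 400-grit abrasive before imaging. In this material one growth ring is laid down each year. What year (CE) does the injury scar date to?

Total growth rings = 95 + 20 + 451 = 566.
566 − 539 = 27 growth rings lie beyond the injury scar toward the bark edge.
Counting back 27 years from 1931 CE places the injury scar in 1931 − 27 = 1904 CE.

1904 CE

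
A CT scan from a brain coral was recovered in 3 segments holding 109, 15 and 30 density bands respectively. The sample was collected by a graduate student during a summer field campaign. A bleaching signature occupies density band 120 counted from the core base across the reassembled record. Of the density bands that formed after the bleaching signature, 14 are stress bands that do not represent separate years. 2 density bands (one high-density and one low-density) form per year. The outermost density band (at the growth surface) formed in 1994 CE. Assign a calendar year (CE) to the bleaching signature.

Total density bands = 109 + 15 + 30 = 154.
The bleaching signature sits at density band 120 from the core base, so 154 − 120 = 34 density bands formed after it.
Removing the 14 false density bands leaves 34 − 14 = 20 true density bands beyond the bleaching signature.
Dividing by 2 density bands per year: 20 / 2 = 10 years.
Counting back 10 years from 1994 CE places the bleaching signature in 1994 − 10 = 1984 CE.

1984 CE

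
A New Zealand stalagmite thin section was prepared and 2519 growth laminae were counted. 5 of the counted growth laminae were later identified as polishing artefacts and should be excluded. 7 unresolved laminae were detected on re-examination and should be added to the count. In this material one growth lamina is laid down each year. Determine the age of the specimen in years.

2521 years

After corrections the count is 2519 − 5 + 7 = 2521 growth laminae.
One growth lamina per year makes the duration 2521 years.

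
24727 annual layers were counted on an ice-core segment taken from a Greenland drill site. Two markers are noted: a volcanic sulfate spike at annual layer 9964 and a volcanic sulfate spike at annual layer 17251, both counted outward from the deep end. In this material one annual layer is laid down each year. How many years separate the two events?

The two markers are separated by 17251 − 9964 = 7287 annual layers.
At one annual layer per year, 7287 years elapsed between them.

7287 yr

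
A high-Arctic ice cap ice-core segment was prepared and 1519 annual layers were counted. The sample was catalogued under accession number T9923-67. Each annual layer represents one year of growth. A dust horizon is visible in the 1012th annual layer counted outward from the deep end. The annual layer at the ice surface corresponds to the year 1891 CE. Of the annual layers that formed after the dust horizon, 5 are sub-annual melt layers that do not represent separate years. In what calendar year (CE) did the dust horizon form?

1389 CE

1519 − 1012 = 507 annual layers lie beyond the dust horizon toward the ice surface.
507 − 5 false = 502 true annual layers after the dust horizon.
Counting back 502 years from 1891 CE places the dust horizon in 1891 − 502 = 1389 CE.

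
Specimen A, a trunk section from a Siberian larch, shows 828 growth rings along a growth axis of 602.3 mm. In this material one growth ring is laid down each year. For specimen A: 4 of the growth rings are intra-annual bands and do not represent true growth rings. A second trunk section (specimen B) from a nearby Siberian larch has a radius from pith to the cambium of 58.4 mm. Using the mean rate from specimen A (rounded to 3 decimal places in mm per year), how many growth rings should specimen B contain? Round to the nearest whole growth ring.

80 growth rings

Specimen A: true growth ring count = 828 − 4 = 824.
A: Extension rate ≈ 602.3 / 824 = 0.731 mm/yr.
B spans 58.4 / 0.731 = 79.89 years ≈ 80 growth rings.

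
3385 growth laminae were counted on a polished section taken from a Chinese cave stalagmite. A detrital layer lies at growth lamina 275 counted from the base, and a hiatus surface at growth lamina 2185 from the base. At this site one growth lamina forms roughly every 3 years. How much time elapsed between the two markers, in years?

5730 yr

2185 − 275 = 1910 growth laminae lie between the two events.
At 3 years per growth lamina, 1910 × 3 = 5730 years.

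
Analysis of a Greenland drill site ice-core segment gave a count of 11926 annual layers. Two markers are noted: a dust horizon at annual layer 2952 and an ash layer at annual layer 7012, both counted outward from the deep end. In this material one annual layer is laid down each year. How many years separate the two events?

4060 years

7012 − 2952 = 4060 annual layers lie between the two events.
That is 4060 years at one annual layer per year.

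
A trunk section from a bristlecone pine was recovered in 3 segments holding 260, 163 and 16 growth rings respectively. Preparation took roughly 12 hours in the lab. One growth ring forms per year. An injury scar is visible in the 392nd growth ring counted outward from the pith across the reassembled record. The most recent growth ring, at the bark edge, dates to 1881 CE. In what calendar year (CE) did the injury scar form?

1834 CE

Total growth rings = 260 + 163 + 16 = 439.
The injury scar sits at growth ring 392 from the pith, so 439 − 392 = 47 growth rings formed after it.
Counting back 47 years from 1881 CE places the injury scar in 1881 − 47 = 1834 CE.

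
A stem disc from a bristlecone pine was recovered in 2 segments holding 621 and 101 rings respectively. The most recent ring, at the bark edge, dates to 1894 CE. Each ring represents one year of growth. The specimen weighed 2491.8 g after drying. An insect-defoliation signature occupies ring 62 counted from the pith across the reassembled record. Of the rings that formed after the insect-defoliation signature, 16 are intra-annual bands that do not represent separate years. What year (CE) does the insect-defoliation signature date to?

Total rings = 621 + 101 = 722.
722 − 62 = 660 rings lie beyond the insect-defoliation signature toward the bark edge.
Excluding 16 false rings: 660 − 16 = 644.
Counting back 644 years from 1894 CE places the insect-defoliation signature in 1894 − 644 = 1250 CE.

1250 CE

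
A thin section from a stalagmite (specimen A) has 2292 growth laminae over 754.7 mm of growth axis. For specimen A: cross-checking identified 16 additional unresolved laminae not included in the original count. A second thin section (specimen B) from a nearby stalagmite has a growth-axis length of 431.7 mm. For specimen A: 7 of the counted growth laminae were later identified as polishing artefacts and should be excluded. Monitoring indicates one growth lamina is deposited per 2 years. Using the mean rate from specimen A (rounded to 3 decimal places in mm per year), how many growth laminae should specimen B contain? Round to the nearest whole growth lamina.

Specimen A: correcting the raw count gives 2292 − 7 + 16 = 2301 true growth laminae.
Specimen A: multiplying by 2 years per growth lamina: 2301 × 2 = 4602 years.
A: 754.7 mm over 4602 years gives 754.7 / 4602 ≈ 0.164 mm per year.
B spans 431.7 / 0.164 = 2632.32 years; at 2 years per growth lamina that is 2632.32 / 2 ≈ 1316 growth laminae.

1316 growth laminae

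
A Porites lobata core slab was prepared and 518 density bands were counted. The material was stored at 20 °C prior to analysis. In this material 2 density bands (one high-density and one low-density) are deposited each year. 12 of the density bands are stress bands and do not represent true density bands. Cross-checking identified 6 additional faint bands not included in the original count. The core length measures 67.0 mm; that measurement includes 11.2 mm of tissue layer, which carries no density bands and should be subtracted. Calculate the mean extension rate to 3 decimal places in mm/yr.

0.218 mm/yr

True density band count = 518 − 12 + 6 = 512.
512 density bands at 2 per year is 512 / 2 = 256 years.
Removing the 11.2 mm offcut leaves 67.0 − 11.2 = 55.8 mm.
Mean rate = 55.8 mm / 256 years ≈ 0.218 mm/yr.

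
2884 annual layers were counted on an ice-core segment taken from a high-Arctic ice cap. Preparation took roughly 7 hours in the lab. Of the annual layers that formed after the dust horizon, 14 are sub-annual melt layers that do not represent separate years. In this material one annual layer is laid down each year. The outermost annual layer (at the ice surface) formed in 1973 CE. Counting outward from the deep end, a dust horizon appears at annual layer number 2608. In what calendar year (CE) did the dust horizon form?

The dust horizon sits at annual layer 2608 from the deep end, so 2884 − 2608 = 276 annual layers formed after it.
Removing the 14 false annual layers leaves 276 − 14 = 262 true annual layers beyond the dust horizon.
Counting back 262 years from 1973 CE places the dust horizon in 1973 − 262 = 1711 CE.

1711 CE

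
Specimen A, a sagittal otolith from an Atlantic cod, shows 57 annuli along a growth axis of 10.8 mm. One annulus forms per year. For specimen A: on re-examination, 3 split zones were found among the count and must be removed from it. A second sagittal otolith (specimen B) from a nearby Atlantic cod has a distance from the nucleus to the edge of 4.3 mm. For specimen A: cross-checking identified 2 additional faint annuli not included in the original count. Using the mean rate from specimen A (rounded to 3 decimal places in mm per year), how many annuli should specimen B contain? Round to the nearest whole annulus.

22 annuli

Specimen A: true annulus count = 57 − 3 + 2 = 56.
A: Extension rate ≈ 10.8 / 56 = 0.193 mm/yr.
Specimen B: 4.3 mm / 0.193 mm per year = 22.28 years ≈ 22 annuli.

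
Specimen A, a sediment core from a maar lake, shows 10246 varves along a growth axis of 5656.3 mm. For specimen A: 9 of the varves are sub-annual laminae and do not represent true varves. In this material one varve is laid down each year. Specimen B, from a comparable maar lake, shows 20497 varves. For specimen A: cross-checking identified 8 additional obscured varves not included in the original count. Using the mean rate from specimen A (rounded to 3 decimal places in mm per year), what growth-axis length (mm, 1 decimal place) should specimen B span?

Specimen A: true varve count = 10246 − 9 + 8 = 10245.
A: Mean rate = 5656.3 mm / 10245 years ≈ 0.552 mm/yr.
For B, 0.552 mm/year × 20497 years = 11314.3 mm.

11314.3 mm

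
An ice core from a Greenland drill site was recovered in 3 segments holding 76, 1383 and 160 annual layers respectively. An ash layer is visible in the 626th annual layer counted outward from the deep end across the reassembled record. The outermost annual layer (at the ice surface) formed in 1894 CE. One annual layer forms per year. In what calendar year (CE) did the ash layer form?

901 CE

Total annual layers = 76 + 1383 + 160 = 1619.
The ash layer sits at annual layer 626 from the deep end, so 1619 − 626 = 993 annual layers formed after it.
Counting back 993 years from 1894 CE places the ash layer in 1894 − 993 = 901 CE.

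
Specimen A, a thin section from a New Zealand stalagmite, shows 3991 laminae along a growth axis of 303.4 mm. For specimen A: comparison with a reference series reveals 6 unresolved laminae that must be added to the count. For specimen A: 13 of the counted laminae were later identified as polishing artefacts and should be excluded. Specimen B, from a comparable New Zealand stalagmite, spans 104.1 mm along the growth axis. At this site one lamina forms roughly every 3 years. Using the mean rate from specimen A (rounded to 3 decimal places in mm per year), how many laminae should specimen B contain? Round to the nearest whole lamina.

Specimen A: true lamina count = 3991 − 13 + 6 = 3984.
Specimen A: multiplying by 3 years per lamina: 3984 × 3 = 11952 years.
A: Mean rate = 303.4 mm / 11952 years ≈ 0.025 mm/year.
Specimen B: 104.1 mm / 0.025 mm per year = 4164.00 years; at 3 years per lamina that is 4164.00 / 3 ≈ 1388 laminae.

1388 laminae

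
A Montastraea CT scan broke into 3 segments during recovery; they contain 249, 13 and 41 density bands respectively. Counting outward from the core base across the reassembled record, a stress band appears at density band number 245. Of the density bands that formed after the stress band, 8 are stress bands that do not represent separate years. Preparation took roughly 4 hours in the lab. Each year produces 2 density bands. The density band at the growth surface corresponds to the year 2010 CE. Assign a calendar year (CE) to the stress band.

1985 CE

Total density bands = 249 + 13 + 41 = 303.
The stress band sits at density band 245 from the core base, so 303 − 245 = 58 density bands formed after it.
Excluding 8 false density bands: 58 − 8 = 50.
50 density bands at 2 per year is 50 / 2 = 25 years.
2010 − 25 = 1985 CE.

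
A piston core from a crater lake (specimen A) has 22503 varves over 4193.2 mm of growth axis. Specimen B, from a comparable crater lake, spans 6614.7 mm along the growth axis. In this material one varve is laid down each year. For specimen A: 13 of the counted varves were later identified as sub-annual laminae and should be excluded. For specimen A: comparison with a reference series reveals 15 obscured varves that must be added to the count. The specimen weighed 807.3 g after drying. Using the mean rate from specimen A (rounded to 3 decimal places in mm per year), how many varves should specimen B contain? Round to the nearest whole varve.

Specimen A: after corrections the count is 22503 − 13 + 15 = 22505 varves.
A: Extension rate ≈ 4193.2 / 22505 = 0.186 mm/year.
Specimen B: 6614.7 mm / 0.186 mm per year = 35562.90 years ≈ 35563 varves.

35563 varves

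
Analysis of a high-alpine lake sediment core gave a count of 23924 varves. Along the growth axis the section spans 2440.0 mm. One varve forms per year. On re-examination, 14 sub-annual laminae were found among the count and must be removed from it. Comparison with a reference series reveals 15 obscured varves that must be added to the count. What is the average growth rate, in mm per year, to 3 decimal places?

Adjusted count: 23924 − 14 + 15 = 23925 varves.
Extension rate ≈ 2440.0 / 23925 = 0.102 mm per year.

0.102 mm per year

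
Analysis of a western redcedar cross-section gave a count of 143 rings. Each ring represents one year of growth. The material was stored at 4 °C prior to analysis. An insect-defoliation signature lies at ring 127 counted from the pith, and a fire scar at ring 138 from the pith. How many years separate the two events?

138 − 127 = 11 rings lie between the two events.
At one ring per year, 11 years elapsed between them.

11 years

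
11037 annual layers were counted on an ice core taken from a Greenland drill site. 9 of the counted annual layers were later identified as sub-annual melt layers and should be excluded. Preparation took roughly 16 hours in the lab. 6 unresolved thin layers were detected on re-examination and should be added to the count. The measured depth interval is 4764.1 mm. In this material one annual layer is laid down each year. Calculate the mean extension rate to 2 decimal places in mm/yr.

Correcting the raw count gives 11037 − 9 + 6 = 11034 true annual layers.
Extension rate ≈ 4764.1 / 11034 = 0.43 mm/yr.

0.43 mm/yr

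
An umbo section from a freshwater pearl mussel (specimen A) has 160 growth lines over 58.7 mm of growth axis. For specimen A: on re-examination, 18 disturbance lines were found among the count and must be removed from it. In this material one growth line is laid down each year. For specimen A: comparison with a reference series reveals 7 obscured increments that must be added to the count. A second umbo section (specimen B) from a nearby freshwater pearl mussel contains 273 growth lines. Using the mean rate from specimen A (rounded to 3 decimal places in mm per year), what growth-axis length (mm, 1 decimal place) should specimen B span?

107.6 mm

Specimen A: correcting the raw count gives 160 − 18 + 7 = 149 true growth lines.
A: 58.7 mm over 149 years gives 58.7 / 149 ≈ 0.394 mm/year.
For B, 0.394 mm/year × 273 years = 107.6 mm.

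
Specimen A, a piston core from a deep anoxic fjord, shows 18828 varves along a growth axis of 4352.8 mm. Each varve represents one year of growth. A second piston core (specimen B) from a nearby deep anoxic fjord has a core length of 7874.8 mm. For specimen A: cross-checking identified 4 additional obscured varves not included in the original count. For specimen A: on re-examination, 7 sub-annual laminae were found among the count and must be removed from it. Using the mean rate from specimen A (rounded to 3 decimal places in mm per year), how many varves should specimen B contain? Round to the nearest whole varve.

Specimen A: after corrections the count is 18828 − 7 + 4 = 18825 varves.
A: Extension rate ≈ 4352.8 / 18825 = 0.231 mm/yr.
Specimen B: 7874.8 mm / 0.231 mm per year = 34090.04 years ≈ 34090 varves.

34090 varves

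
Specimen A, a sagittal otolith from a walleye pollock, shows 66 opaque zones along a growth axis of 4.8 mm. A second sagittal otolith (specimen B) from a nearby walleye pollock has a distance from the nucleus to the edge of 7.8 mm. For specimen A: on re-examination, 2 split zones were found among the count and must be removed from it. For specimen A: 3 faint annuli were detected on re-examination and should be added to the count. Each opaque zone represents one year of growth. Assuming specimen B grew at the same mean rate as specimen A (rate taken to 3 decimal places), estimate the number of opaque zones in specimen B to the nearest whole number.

108 opaque zones

Specimen A: true opaque zone count = 66 − 2 + 3 = 67.
A: Mean rate = 4.8 mm / 67 years ≈ 0.072 mm/year.
B spans 7.8 / 0.072 = 108.33 years ≈ 108 opaque zones.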